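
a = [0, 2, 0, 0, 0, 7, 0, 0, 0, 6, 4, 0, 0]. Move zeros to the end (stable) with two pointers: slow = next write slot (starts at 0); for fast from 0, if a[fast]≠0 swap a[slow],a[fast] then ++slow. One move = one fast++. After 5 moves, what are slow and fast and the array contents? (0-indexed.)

slow=1, fast=5, a=[2, 0, 0, 0, 0, 7, 0, 0, 0, 6, 4, 0, 0]

(s=0,f=0) a[fast]=0 → fast++
(s=0,f=1) a[fast]=2≠0 swap→a[0]=2 → slow++,fast++
(s=1,f=2) a[fast]=0 → fast++
(s=1,f=3) a[fast]=0 → fast++
(s=1,f=4) a[fast]=0 → fast++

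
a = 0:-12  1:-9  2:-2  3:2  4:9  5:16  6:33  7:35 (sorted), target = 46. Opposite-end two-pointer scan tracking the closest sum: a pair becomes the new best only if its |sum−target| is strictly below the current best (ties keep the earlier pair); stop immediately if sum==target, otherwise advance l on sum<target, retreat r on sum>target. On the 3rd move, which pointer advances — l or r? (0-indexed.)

l=0 r=7: -12+35=23 d=23 *, l++
l=1 r=7: -9+35=26 d=20 *, l++
l=2 r=7: -2+35=33 d=13 *, l++

l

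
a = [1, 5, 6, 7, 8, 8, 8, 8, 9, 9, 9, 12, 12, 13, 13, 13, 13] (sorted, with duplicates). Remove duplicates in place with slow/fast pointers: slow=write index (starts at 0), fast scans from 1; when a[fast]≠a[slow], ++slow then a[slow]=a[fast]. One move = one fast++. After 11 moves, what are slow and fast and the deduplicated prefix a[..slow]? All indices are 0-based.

slow=0 fast=1: a[fast]=5≠a[slow]=1 write a[1]=5, slow++,fast++
slow=1 fast=2: a[fast]=6≠a[slow]=5 write a[2]=6, slow++,fast++
slow=2 fast=3: a[fast]=7≠a[slow]=6 write a[3]=7, slow++,fast++
slow=3 fast=4: a[fast]=8≠a[slow]=7 write a[4]=8, slow++,fast++
slow=4 fast=5: a[fast]=8=a[slow] dup, fast++
slow=4 fast=6: a[fast]=8=a[slow] dup, fast++
slow=4 fast=7: a[fast]=8=a[slow] dup, fast++
slow=4 fast=8: a[fast]=9≠a[slow]=8 write a[5]=9, slow++,fast++
slow=5 fast=9: a[fast]=9=a[slow] dup, fast++
slow=5 fast=10: a[fast]=9=a[slow] dup, fast++
slow=5 fast=11: a[fast]=12≠a[slow]=9 write a[6]=12, slow++,fast++

slow=6, fast=12, prefix=[1, 5, 6, 7, 8, 9, 12]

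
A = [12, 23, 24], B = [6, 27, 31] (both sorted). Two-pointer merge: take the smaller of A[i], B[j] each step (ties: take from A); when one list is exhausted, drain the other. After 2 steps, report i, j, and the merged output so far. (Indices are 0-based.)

i=1, j=1, merged so far=[6, 12]

[i=0,j=0] A[i]=12>B[j]=6 take 6 → j++
[i=0,j=1] A[i]=12<=B[j]=27 take 12 → i++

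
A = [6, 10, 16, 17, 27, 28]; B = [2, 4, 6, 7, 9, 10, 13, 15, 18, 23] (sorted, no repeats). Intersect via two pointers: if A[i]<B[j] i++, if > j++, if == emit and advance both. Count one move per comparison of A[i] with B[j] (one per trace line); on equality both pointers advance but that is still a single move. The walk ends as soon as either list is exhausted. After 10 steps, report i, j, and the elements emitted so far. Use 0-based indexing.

[i=0,j=0] 6>2 → j++
[i=0,j=1] 6>4 → j++
[i=0,j=2] 6==6 emit → i++,j++
[i=1,j=3] 10>7 → j++
[i=1,j=4] 10>9 → j++
[i=1,j=5] 10==10 emit → i++,j++
[i=2,j=6] 16>13 → j++
[i=2,j=7] 16>15 → j++
[i=2,j=8] 16<18 → i++
[i=3,j=8] 17<18 → i++

i=4, j=8, emitted=[6, 10]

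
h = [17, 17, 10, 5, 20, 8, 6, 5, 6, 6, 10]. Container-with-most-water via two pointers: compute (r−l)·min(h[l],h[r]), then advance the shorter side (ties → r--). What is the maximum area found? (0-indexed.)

l=0 r=10: min(17,10)*10=100 best=100 *, r--
l=0 r=9: min(17,6)*9=54 best=100, r--
l=0 r=8: min(17,6)*8=48 best=100, r--
l=0 r=7: min(17,5)*7=35 best=100, r--
l=0 r=6: min(17,6)*6=36 best=100, r--
l=0 r=5: min(17,8)*5=40 best=100, r--
l=0 r=4: min(17,20)*4=68 best=100, l++
l=1 r=4: min(17,20)*3=51 best=100, l++
l=2 r=4: min(10,20)*2=20 best=100, l++
l=3 r=4: min(5,20)*1=5 best=100, l++

max area = 100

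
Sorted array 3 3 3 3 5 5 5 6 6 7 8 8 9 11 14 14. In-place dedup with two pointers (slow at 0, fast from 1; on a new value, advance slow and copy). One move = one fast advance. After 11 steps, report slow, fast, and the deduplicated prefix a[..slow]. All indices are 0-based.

slow=0 fast=1: a[fast]=3=a[slow] dup, fast++
slow=0 fast=2: a[fast]=3=a[slow] dup, fast++
slow=0 fast=3: a[fast]=3=a[slow] dup, fast++
slow=0 fast=4: a[fast]=5≠a[slow]=3 write a[1]=5, slow++,fast++
slow=1 fast=5: a[fast]=5=a[slow] dup, fast++
slow=1 fast=6: a[fast]=5=a[slow] dup, fast++
slow=1 fast=7: a[fast]=6≠a[slow]=5 write a[2]=6, slow++,fast++
slow=2 fast=8: a[fast]=6=a[slow] dup, fast++
slow=2 fast=9: a[fast]=7≠a[slow]=6 write a[3]=7, slow++,fast++
slow=3 fast=10: a[fast]=8≠a[slow]=7 write a[4]=8, slow++,fast++
slow=4 fast=11: a[fast]=8=a[slow] dup, fast++

slow=4, fast=12, prefix=[3, 5, 6, 7, 8]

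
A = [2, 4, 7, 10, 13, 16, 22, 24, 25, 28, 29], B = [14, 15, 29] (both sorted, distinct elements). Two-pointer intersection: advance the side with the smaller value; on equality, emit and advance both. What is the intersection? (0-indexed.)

intersection = [29]

[i=0,j=0] 2<14 → i++
[i=1,j=0] 4<14 → i++
[i=2,j=0] 7<14 → i++
[i=3,j=0] 10<14 → i++
[i=4,j=0] 13<14 → i++
[i=5,j=0] 16>14 → j++
[i=5,j=1] 16>15 → j++
[i=5,j=2] 16<29 → i++
[i=6,j=2] 22<29 → i++
[i=7,j=2] 24<29 → i++
[i=8,j=2] 25<29 → i++
[i=9,j=2] 28<29 → i++
[i=10,j=2] 29==29 emit → i++,j++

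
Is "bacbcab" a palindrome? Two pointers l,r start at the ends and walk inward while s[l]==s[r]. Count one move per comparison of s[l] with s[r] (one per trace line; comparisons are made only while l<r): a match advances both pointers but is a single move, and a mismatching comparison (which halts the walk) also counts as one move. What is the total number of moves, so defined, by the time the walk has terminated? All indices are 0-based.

3 moves

l=0 r=6: 'b'=='b', l++,r--
l=1 r=5: 'a'=='a', l++,r--
l=2 r=4: 'c'=='c', l++,r--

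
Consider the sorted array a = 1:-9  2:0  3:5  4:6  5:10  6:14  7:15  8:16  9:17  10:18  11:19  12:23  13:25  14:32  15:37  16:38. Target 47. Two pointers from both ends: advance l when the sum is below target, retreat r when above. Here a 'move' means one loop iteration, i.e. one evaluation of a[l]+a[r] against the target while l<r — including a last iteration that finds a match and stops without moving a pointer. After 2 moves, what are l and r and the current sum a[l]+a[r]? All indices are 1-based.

l=3, r=16, sum=43

l=1 r=16: -9+38=29 <47, l++
l=2 r=16: 0+38=38 <47, l++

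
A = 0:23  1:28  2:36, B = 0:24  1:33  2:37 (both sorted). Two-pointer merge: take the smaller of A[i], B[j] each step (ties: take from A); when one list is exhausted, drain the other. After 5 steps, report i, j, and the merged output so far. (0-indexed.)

i=3, j=2, merged so far=[23, 24, 28, 33, 36]

i=0 j=0: A[i]=23<=B[j]=24 take 23, i++
i=1 j=0: A[i]=28>B[j]=24 take 24, j++
i=1 j=1: A[i]=28<=B[j]=33 take 28, i++
i=2 j=1: A[i]=36>B[j]=33 take 33, j++
i=2 j=2: A[i]=36<=B[j]=37 take 36, i++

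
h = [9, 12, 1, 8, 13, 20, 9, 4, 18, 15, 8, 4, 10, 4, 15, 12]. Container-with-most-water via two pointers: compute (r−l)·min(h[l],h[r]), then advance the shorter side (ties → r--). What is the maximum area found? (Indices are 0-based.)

max area = 168

[0,15] min(9,12)*15=135 best=135 * → l++
[1,15] min(12,12)*14=168 best=168 * → r--
[1,14] min(12,15)*13=156 best=168 → l++
[2,14] min(1,15)*12=12 best=168 → l++
[3,14] min(8,15)*11=88 best=168 → l++
[4,14] min(13,15)*10=130 best=168 → l++
[5,14] min(20,15)*9=135 best=168 → r--
[5,13] min(20,4)*8=32 best=168 → r--
[5,12] min(20,10)*7=70 best=168 → r--
[5,11] min(20,4)*6=24 best=168 → r--
[5,10] min(20,8)*5=40 best=168 → r--
[5,9] min(20,15)*4=60 best=168 → r--
[5,8] min(20,18)*3=54 best=168 → r--
[5,7] min(20,4)*2=8 best=168 → r--
[5,6] min(20,9)*1=9 best=168 → r--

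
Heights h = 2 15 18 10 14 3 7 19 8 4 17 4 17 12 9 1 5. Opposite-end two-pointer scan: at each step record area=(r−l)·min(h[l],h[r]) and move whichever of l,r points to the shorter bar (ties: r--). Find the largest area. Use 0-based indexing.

max area = 170

l=0 r=16: min(2,5)*16=32 best=32 *, l++
l=1 r=16: min(15,5)*15=75 best=75 *, r--
l=1 r=15: min(15,1)*14=14 best=75, r--
l=1 r=14: min(15,9)*13=117 best=117 *, r--
l=1 r=13: min(15,12)*12=144 best=144 *, r--
l=1 r=12: min(15,17)*11=165 best=165 *, l++
l=2 r=12: min(18,17)*10=170 best=170 *, r--
l=2 r=11: min(18,4)*9=36 best=170, r--
l=2 r=10: min(18,17)*8=136 best=170, r--
l=2 r=9: min(18,4)*7=28 best=170, r--
l=2 r=8: min(18,8)*6=48 best=170, r--
l=2 r=7: min(18,19)*5=90 best=170, l++
l=3 r=7: min(10,19)*4=40 best=170, l++
l=4 r=7: min(14,19)*3=42 best=170, l++
l=5 r=7: min(3,19)*2=6 best=170, l++
l=6 r=7: min(7,19)*1=7 best=170, l++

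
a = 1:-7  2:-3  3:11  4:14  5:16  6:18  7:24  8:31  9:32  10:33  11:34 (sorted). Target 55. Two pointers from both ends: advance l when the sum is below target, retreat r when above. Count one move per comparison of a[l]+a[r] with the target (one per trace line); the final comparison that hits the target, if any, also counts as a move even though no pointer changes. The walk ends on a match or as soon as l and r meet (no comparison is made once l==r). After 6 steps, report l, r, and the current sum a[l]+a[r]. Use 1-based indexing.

[1,11] -7+34=27 <55 → l++
[2,11] -3+34=31 <55 → l++
[3,11] 11+34=45 <55 → l++
[4,11] 14+34=48 <55 → l++
[5,11] 16+34=50 <55 → l++
[6,11] 18+34=52 <55 → l++

l=7, r=11, sum=58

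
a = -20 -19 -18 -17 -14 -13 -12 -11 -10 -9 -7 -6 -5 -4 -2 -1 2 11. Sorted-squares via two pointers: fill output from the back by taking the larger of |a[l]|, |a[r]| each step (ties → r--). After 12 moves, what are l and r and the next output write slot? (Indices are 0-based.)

[0,17] |-20|>|11| out[17]=400 → l++
[1,17] |-19|>|11| out[16]=361 → l++
[2,17] |-18|>|11| out[15]=324 → l++
[3,17] |-17|>|11| out[14]=289 → l++
[4,17] |-14|>|11| out[13]=196 → l++
[5,17] |-13|>|11| out[12]=169 → l++
[6,17] |-12|>|11| out[11]=144 → l++
[7,17] |-11|<=|11| out[10]=121 → r--
[7,16] |-11|>|2| out[9]=121 → l++
[8,16] |-10|>|2| out[8]=100 → l++
[9,16] |-9|>|2| out[7]=81 → l++
[10,16] |-7|>|2| out[6]=49 → l++

l=11, r=16, next write slot=5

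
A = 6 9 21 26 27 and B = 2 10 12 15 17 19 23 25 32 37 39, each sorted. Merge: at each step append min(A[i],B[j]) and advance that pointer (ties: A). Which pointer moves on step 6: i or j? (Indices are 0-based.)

j

i=0 j=0: A[i]=6>B[j]=2 take 2, j++
i=0 j=1: A[i]=6<=B[j]=10 take 6, i++
i=1 j=1: A[i]=9<=B[j]=10 take 9, i++
i=2 j=1: A[i]=21>B[j]=10 take 10, j++
i=2 j=2: A[i]=21>B[j]=12 take 12, j++
i=2 j=3: A[i]=21>B[j]=15 take 15, j++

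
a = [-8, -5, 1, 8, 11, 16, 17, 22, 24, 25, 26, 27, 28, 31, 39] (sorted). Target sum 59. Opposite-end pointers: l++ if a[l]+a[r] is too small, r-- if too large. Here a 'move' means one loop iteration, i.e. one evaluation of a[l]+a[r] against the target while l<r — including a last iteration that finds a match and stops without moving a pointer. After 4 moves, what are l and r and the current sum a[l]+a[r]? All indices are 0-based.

l=4, r=14, sum=50

[0,14] -8+39=31 <59 → l++
[1,14] -5+39=34 <59 → l++
[2,14] 1+39=40 <59 → l++
[3,14] 8+39=47 <59 → l++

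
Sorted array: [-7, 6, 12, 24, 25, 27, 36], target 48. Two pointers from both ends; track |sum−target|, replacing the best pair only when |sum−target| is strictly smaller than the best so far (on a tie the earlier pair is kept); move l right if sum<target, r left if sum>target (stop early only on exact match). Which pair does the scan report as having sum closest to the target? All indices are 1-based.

pair (12, 36) with sum 48 (|Δ|=0)

l=1 r=7: -7+36=29 d=19 *, l++
l=2 r=7: 6+36=42 d=6 *, l++
l=3 r=7: 12+36=48 d=0 *, stop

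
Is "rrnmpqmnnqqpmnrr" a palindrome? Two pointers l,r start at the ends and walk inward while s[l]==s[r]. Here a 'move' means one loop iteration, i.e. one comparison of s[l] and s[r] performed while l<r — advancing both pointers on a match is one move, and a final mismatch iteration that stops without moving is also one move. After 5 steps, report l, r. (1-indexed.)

l=1 r=16: 'r'=='r', l++,r--
l=2 r=15: 'r'=='r', l++,r--
l=3 r=14: 'n'=='n', l++,r--
l=4 r=13: 'm'=='m', l++,r--
l=5 r=12: 'p'=='p', l++,r--

l=6, r=11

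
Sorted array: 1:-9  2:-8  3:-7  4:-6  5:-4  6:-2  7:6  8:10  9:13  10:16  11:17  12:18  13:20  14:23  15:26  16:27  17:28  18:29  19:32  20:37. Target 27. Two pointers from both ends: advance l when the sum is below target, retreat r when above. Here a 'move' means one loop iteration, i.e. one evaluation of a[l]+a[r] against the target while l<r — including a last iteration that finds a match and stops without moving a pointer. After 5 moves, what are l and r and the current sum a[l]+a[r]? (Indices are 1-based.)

l=5, r=19, sum=28

[1,20] -9+37=28 >27 → r--
[1,19] -9+32=23 <27 → l++
[2,19] -8+32=24 <27 → l++
[3,19] -7+32=25 <27 → l++
[4,19] -6+32=26 <27 → l++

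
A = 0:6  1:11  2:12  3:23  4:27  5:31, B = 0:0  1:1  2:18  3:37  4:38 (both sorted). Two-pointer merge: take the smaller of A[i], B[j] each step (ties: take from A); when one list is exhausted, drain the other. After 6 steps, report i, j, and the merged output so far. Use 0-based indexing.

i=3, j=3, merged so far=[0, 1, 6, 11, 12, 18]

[i=0,j=0] A[i]=6>B[j]=0 take 0 → j++
[i=0,j=1] A[i]=6>B[j]=1 take 1 → j++
[i=0,j=2] A[i]=6<=B[j]=18 take 6 → i++
[i=1,j=2] A[i]=11<=B[j]=18 take 11 → i++
[i=2,j=2] A[i]=12<=B[j]=18 take 12 → i++
[i=3,j=2] A[i]=23>B[j]=18 take 18 → j++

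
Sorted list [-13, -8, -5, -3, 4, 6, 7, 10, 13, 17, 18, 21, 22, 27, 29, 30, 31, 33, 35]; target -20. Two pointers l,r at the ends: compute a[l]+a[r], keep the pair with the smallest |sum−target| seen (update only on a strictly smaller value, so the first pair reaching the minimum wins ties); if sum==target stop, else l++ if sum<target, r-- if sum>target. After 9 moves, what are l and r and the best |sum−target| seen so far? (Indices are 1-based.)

l=1 r=19: -13+35=22 d=42 *, r--
l=1 r=18: -13+33=20 d=40 *, r--
l=1 r=17: -13+31=18 d=38 *, r--
l=1 r=16: -13+30=17 d=37 *, r--
l=1 r=15: -13+29=16 d=36 *, r--
l=1 r=14: -13+27=14 d=34 *, r--
l=1 r=13: -13+22=9 d=29 *, r--
l=1 r=12: -13+21=8 d=28 *, r--
l=1 r=11: -13+18=5 d=25 *, r--

l=1, r=10, best |Δ|=25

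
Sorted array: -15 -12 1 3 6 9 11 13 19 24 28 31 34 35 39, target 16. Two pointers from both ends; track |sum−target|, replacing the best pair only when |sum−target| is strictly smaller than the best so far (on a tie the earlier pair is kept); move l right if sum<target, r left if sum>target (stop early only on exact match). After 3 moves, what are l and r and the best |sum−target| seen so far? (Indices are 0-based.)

l=0, r=11, best |Δ|=3

l=0 r=14: -15+39=24 d=8 *, r--
l=0 r=13: -15+35=20 d=4 *, r--
l=0 r=12: -15+34=19 d=3 *, r--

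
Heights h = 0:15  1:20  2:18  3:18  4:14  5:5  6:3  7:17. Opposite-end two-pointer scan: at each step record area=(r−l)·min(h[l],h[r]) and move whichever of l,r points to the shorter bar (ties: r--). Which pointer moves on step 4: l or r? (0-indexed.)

l=0 r=7: min(15,17)*7=105 best=105 *, l++
l=1 r=7: min(20,17)*6=102 best=105, r--
l=1 r=6: min(20,3)*5=15 best=105, r--
l=1 r=5: min(20,5)*4=20 best=105, r--

r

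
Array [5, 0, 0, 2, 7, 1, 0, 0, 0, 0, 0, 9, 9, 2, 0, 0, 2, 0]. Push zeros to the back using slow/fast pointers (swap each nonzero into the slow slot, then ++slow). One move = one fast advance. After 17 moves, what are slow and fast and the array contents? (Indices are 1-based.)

slow=9, fast=18, a=[5, 2, 7, 1, 9, 9, 2, 2, 0, 0, 0, 0, 0, 0, 0, 0, 0, 0]

(s=1,f=1) a[fast]=5≠0 swap→a[1]=5 → slow++,fast++
(s=2,f=2) a[fast]=0 → fast++
(s=2,f=3) a[fast]=0 → fast++
(s=2,f=4) a[fast]=2≠0 swap→a[2]=2 → slow++,fast++
(s=3,f=5) a[fast]=7≠0 swap→a[3]=7 → slow++,fast++
(s=4,f=6) a[fast]=1≠0 swap→a[4]=1 → slow++,fast++
(s=5,f=7) a[fast]=0 → fast++
(s=5,f=8) a[fast]=0 → fast++
(s=5,f=9) a[fast]=0 → fast++
(s=5,f=10) a[fast]=0 → fast++
(s=5,f=11) a[fast]=0 → fast++
(s=5,f=12) a[fast]=9≠0 swap→a[5]=9 → slow++,fast++
(s=6,f=13) a[fast]=9≠0 swap→a[6]=9 → slow++,fast++
(s=7,f=14) a[fast]=2≠0 swap→a[7]=2 → slow++,fast++
(s=8,f=15) a[fast]=0 → fast++
(s=8,f=16) a[fast]=0 → fast++
(s=8,f=17) a[fast]=2≠0 swap→a[8]=2 → slow++,fast++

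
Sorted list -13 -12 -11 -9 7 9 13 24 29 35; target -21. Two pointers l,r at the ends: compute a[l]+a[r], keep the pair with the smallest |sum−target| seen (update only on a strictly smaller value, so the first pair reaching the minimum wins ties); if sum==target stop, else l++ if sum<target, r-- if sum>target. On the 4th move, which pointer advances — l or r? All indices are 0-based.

[0,9] -13+35=22 d=43 * → r--
[0,8] -13+29=16 d=37 * → r--
[0,7] -13+24=11 d=32 * → r--
[0,6] -13+13=0 d=21 * → r--

r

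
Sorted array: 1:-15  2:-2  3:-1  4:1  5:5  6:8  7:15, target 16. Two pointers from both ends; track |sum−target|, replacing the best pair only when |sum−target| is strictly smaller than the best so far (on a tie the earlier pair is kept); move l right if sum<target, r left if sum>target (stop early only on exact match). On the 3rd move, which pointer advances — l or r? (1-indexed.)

[1,7] -15+15=0 d=16 * → l++
[2,7] -2+15=13 d=3 * → l++
[3,7] -1+15=14 d=2 * → l++

l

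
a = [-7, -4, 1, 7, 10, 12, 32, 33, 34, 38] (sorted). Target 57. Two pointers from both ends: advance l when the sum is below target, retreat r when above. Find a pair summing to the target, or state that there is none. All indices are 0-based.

no pair

[0,9] -7+38=31 <57 → l++
[1,9] -4+38=34 <57 → l++
[2,9] 1+38=39 <57 → l++
[3,9] 7+38=45 <57 → l++
[4,9] 10+38=48 <57 → l++
[5,9] 12+38=50 <57 → l++
[6,9] 32+38=70 >57 → r--
[6,8] 32+34=66 >57 → r--
[6,7] 32+33=65 >57 → r--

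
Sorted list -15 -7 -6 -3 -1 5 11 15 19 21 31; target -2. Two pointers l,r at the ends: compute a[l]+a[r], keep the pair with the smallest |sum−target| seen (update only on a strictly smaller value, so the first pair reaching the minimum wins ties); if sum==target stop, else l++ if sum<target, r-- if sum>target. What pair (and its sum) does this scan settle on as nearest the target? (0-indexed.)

l=0 r=10: -15+31=16 d=18 *, r--
l=0 r=9: -15+21=6 d=8 *, r--
l=0 r=8: -15+19=4 d=6 *, r--
l=0 r=7: -15+15=0 d=2 *, r--
l=0 r=6: -15+11=-4 d=2, l++
l=1 r=6: -7+11=4 d=6, r--
l=1 r=5: -7+5=-2 d=0 *, stop

pair (-7, 5) with sum -2 (|Δ|=0)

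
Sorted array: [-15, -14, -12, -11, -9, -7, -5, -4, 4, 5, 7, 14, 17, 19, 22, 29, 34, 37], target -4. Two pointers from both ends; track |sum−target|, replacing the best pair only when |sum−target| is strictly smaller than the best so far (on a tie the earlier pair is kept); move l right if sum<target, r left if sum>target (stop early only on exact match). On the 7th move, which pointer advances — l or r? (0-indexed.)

[0,17] -15+37=22 d=26 * → r--
[0,16] -15+34=19 d=23 * → r--
[0,15] -15+29=14 d=18 * → r--
[0,14] -15+22=7 d=11 * → r--
[0,13] -15+19=4 d=8 * → r--
[0,12] -15+17=2 d=6 * → r--
[0,11] -15+14=-1 d=3 * → r--

r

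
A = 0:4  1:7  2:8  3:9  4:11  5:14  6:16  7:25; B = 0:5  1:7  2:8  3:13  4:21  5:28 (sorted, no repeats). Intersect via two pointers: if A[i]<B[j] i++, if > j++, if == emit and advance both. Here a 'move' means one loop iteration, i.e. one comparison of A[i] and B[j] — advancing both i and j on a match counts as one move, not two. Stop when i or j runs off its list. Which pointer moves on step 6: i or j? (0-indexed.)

i

i=0 j=0: 4<5, i++
i=1 j=0: 7>5, j++
i=1 j=1: 7==7 emit, i++,j++
i=2 j=2: 8==8 emit, i++,j++
i=3 j=3: 9<13, i++
i=4 j=3: 11<13, i++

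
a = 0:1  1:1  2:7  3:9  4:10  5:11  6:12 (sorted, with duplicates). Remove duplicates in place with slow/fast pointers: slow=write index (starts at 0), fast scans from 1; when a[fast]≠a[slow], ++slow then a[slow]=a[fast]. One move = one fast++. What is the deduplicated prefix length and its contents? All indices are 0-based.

length 6; prefix = [1, 7, 9, 10, 11, 12]

(s=0,f=1) a[fast]=1=a[slow] dup → fast++
(s=0,f=2) a[fast]=7≠a[slow]=1 write a[1]=7 → slow++,fast++
(s=1,f=3) a[fast]=9≠a[slow]=7 write a[2]=9 → slow++,fast++
(s=2,f=4) a[fast]=10≠a[slow]=9 write a[3]=10 → slow++,fast++
(s=3,f=5) a[fast]=11≠a[slow]=10 write a[4]=11 → slow++,fast++
(s=4,f=6) a[fast]=12≠a[slow]=11 write a[5]=12 → slow++,fast++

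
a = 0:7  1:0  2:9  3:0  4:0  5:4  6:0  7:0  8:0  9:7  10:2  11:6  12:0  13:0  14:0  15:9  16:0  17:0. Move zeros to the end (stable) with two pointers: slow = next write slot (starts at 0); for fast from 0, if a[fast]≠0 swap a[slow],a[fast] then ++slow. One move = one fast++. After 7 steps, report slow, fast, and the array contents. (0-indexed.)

slow=3, fast=7, a=[7, 9, 4, 0, 0, 0, 0, 0, 0, 7, 2, 6, 0, 0, 0, 9, 0, 0]

slow=0 fast=0: a[fast]=7≠0 swap→a[0]=7, slow++,fast++
slow=1 fast=1: a[fast]=0, fast++
slow=1 fast=2: a[fast]=9≠0 swap→a[1]=9, slow++,fast++
slow=2 fast=3: a[fast]=0, fast++
slow=2 fast=4: a[fast]=0, fast++
slow=2 fast=5: a[fast]=4≠0 swap→a[2]=4, slow++,fast++
slow=3 fast=6: a[fast]=0, fast++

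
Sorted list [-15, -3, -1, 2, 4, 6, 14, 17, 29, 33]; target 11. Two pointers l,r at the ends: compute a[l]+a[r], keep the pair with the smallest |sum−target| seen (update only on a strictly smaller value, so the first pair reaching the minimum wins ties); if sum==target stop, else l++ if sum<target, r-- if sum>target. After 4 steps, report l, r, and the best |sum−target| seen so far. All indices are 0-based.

l=0 r=9: -15+33=18 d=7 *, r--
l=0 r=8: -15+29=14 d=3 *, r--
l=0 r=7: -15+17=2 d=9, l++
l=1 r=7: -3+17=14 d=3, r--

l=1, r=6, best |Δ|=3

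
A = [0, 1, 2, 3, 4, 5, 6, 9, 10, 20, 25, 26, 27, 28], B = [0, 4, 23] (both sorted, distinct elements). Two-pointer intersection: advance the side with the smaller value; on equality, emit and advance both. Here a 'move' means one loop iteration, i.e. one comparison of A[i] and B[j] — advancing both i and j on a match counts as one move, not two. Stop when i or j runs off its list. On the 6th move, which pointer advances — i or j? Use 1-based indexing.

i=1 j=1: 0==0 emit, i++,j++
i=2 j=2: 1<4, i++
i=3 j=2: 2<4, i++
i=4 j=2: 3<4, i++
i=5 j=2: 4==4 emit, i++,j++
i=6 j=3: 5<23, i++

i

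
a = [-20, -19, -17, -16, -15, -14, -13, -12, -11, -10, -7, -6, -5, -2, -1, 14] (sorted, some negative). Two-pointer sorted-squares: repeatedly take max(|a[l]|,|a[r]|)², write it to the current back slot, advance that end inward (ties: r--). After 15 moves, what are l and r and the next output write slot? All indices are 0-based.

l=14, r=14, next write slot=0

[0,15] |-20|>|14| out[15]=400 → l++
[1,15] |-19|>|14| out[14]=361 → l++
[2,15] |-17|>|14| out[13]=289 → l++
[3,15] |-16|>|14| out[12]=256 → l++
[4,15] |-15|>|14| out[11]=225 → l++
[5,15] |-14|<=|14| out[10]=196 → r--
[5,14] |-14|>|-1| out[9]=196 → l++
[6,14] |-13|>|-1| out[8]=169 → l++
[7,14] |-12|>|-1| out[7]=144 → l++
[8,14] |-11|>|-1| out[6]=121 → l++
[9,14] |-10|>|-1| out[5]=100 → l++
[10,14] |-7|>|-1| out[4]=49 → l++
[11,14] |-6|>|-1| out[3]=36 → l++
[12,14] |-5|>|-1| out[2]=25 → l++
[13,14] |-2|>|-1| out[1]=4 → l++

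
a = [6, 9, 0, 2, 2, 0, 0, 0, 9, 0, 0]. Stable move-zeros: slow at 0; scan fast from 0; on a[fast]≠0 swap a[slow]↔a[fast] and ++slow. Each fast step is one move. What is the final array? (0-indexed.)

[6, 9, 2, 2, 9, 0, 0, 0, 0, 0, 0]

(s=0,f=0) a[fast]=6≠0 swap→a[0]=6 → slow++,fast++
(s=1,f=1) a[fast]=9≠0 swap→a[1]=9 → slow++,fast++
(s=2,f=2) a[fast]=0 → fast++
(s=2,f=3) a[fast]=2≠0 swap→a[2]=2 → slow++,fast++
(s=3,f=4) a[fast]=2≠0 swap→a[3]=2 → slow++,fast++
(s=4,f=5) a[fast]=0 → fast++
(s=4,f=6) a[fast]=0 → fast++
(s=4,f=7) a[fast]=0 → fast++
(s=4,f=8) a[fast]=9≠0 swap→a[4]=9 → slow++,fast++
(s=5,f=9) a[fast]=0 → fast++
(s=5,f=10) a[fast]=0 → fast++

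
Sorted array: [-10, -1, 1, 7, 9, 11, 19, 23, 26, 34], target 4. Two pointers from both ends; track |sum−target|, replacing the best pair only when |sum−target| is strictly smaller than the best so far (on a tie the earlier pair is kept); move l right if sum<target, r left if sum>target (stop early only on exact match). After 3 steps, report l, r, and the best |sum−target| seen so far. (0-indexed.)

l=0 r=9: -10+34=24 d=20 *, r--
l=0 r=8: -10+26=16 d=12 *, r--
l=0 r=7: -10+23=13 d=9 *, r--

l=0, r=6, best |Δ|=9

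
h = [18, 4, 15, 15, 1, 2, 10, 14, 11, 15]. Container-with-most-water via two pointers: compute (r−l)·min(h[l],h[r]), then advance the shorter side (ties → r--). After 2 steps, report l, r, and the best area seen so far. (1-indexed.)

l=1, r=8, best area=135

[1,10] min(18,15)*9=135 best=135 * → r--
[1,9] min(18,11)*8=88 best=135 → r--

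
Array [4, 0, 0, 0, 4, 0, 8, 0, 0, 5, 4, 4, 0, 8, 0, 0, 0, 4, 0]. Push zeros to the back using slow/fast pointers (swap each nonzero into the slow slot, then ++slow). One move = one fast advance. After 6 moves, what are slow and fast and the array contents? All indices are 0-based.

slow=2, fast=6, a=[4, 4, 0, 0, 0, 0, 8, 0, 0, 5, 4, 4, 0, 8, 0, 0, 0, 4, 0]

slow=0 fast=0: a[fast]=4≠0 swap→a[0]=4, slow++,fast++
slow=1 fast=1: a[fast]=0, fast++
slow=1 fast=2: a[fast]=0, fast++
slow=1 fast=3: a[fast]=0, fast++
slow=1 fast=4: a[fast]=4≠0 swap→a[1]=4, slow++,fast++
slow=2 fast=5: a[fast]=0, fast++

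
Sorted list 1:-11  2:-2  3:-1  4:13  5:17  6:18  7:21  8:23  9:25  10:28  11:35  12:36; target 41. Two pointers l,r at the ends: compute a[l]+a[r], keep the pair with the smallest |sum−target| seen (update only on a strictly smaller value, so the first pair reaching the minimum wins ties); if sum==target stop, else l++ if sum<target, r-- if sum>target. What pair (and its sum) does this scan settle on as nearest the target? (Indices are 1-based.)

[1,12] -11+36=25 d=16 * → l++
[2,12] -2+36=34 d=7 * → l++
[3,12] -1+36=35 d=6 * → l++
[4,12] 13+36=49 d=8 → r--
[4,11] 13+35=48 d=7 → r--
[4,10] 13+28=41 d=0 * → stop

pair (13, 28) with sum 41 (|Δ|=0)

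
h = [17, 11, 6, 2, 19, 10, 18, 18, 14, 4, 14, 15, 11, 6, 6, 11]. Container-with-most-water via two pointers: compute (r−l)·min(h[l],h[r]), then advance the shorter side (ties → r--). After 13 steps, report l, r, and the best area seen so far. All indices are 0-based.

l=4, r=6, best area=165

l=0 r=15: min(17,11)*15=165 best=165 *, r--
l=0 r=14: min(17,6)*14=84 best=165, r--
l=0 r=13: min(17,6)*13=78 best=165, r--
l=0 r=12: min(17,11)*12=132 best=165, r--
l=0 r=11: min(17,15)*11=165 best=165, r--
l=0 r=10: min(17,14)*10=140 best=165, r--
l=0 r=9: min(17,4)*9=36 best=165, r--
l=0 r=8: min(17,14)*8=112 best=165, r--
l=0 r=7: min(17,18)*7=119 best=165, l++
l=1 r=7: min(11,18)*6=66 best=165, l++
l=2 r=7: min(6,18)*5=30 best=165, l++
l=3 r=7: min(2,18)*4=8 best=165, l++
l=4 r=7: min(19,18)*3=54 best=165, r--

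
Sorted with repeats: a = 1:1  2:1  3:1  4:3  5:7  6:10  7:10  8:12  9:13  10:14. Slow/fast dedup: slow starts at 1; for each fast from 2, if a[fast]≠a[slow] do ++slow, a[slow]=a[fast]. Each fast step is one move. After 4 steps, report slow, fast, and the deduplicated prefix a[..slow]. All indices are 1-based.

slow=3, fast=6, prefix=[1, 3, 7]

slow=1 fast=2: a[fast]=1=a[slow] dup, fast++
slow=1 fast=3: a[fast]=1=a[slow] dup, fast++
slow=1 fast=4: a[fast]=3≠a[slow]=1 write a[2]=3, slow++,fast++
slow=2 fast=5: a[fast]=7≠a[slow]=3 write a[3]=7, slow++,fast++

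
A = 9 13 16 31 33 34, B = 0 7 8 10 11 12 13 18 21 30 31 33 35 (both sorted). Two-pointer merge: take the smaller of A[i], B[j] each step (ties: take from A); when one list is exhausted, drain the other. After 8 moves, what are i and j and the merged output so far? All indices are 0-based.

[i=0,j=0] A[i]=9>B[j]=0 take 0 → j++
[i=0,j=1] A[i]=9>B[j]=7 take 7 → j++
[i=0,j=2] A[i]=9>B[j]=8 take 8 → j++
[i=0,j=3] A[i]=9<=B[j]=10 take 9 → i++
[i=1,j=3] A[i]=13>B[j]=10 take 10 → j++
[i=1,j=4] A[i]=13>B[j]=11 take 11 → j++
[i=1,j=5] A[i]=13>B[j]=12 take 12 → j++
[i=1,j=6] A[i]=13<=B[j]=13 take 13 → i++

i=2, j=6, merged so far=[0, 7, 8, 9, 10, 11, 12, 13]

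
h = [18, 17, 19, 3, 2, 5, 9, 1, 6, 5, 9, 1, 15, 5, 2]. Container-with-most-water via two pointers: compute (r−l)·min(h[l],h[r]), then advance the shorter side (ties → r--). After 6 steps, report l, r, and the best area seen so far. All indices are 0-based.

l=0, r=8, best area=180

[0,14] min(18,2)*14=28 best=28 * → r--
[0,13] min(18,5)*13=65 best=65 * → r--
[0,12] min(18,15)*12=180 best=180 * → r--
[0,11] min(18,1)*11=11 best=180 → r--
[0,10] min(18,9)*10=90 best=180 → r--
[0,9] min(18,5)*9=45 best=180 → r--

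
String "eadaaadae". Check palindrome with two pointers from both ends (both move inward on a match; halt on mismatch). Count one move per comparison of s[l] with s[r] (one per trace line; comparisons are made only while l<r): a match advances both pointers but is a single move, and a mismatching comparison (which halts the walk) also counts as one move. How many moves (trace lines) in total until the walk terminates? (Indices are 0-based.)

4 moves

[0,8] 'e'=='e' → l++,r--
[1,7] 'a'=='a' → l++,r--
[2,6] 'd'=='d' → l++,r--
[3,5] 'a'=='a' → l++,r--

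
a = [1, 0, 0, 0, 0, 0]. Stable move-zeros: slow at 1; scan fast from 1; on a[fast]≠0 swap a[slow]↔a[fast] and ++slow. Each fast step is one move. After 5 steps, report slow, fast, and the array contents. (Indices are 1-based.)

slow=1 fast=1: a[fast]=1≠0 swap→a[1]=1, slow++,fast++
slow=2 fast=2: a[fast]=0, fast++
slow=2 fast=3: a[fast]=0, fast++
slow=2 fast=4: a[fast]=0, fast++
slow=2 fast=5: a[fast]=0, fast++

slow=2, fast=6, a=[1, 0, 0, 0, 0, 0]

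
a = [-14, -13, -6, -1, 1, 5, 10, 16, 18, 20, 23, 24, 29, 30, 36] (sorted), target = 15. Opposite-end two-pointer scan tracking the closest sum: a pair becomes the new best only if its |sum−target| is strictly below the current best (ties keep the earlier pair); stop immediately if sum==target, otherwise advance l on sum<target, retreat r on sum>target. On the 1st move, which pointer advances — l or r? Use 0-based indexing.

r

[0,14] -14+36=22 d=7 * → r--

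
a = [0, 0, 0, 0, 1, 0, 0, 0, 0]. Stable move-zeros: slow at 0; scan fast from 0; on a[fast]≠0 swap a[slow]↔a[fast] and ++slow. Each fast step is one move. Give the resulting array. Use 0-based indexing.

[1, 0, 0, 0, 0, 0, 0, 0, 0]

(s=0,f=0) a[fast]=0 → fast++
(s=0,f=1) a[fast]=0 → fast++
(s=0,f=2) a[fast]=0 → fast++
(s=0,f=3) a[fast]=0 → fast++
(s=0,f=4) a[fast]=1≠0 swap→a[0]=1 → slow++,fast++
(s=1,f=5) a[fast]=0 → fast++
(s=1,f=6) a[fast]=0 → fast++
(s=1,f=7) a[fast]=0 → fast++
(s=1,f=8) a[fast]=0 → fast++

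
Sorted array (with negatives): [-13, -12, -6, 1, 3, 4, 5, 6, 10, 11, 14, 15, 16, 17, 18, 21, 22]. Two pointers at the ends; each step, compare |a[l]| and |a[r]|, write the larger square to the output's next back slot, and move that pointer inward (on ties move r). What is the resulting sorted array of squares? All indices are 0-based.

l=0 r=16: |-13|<=|22| out[16]=484, r--
l=0 r=15: |-13|<=|21| out[15]=441, r--
l=0 r=14: |-13|<=|18| out[14]=324, r--
l=0 r=13: |-13|<=|17| out[13]=289, r--
l=0 r=12: |-13|<=|16| out[12]=256, r--
l=0 r=11: |-13|<=|15| out[11]=225, r--
l=0 r=10: |-13|<=|14| out[10]=196, r--
l=0 r=9: |-13|>|11| out[9]=169, l++
l=1 r=9: |-12|>|11| out[8]=144, l++
l=2 r=9: |-6|<=|11| out[7]=121, r--
l=2 r=8: |-6|<=|10| out[6]=100, r--
l=2 r=7: |-6|<=|6| out[5]=36, r--
l=2 r=6: |-6|>|5| out[4]=36, l++
l=3 r=6: |1|<=|5| out[3]=25, r--
l=3 r=5: |1|<=|4| out[2]=16, r--
l=3 r=4: |1|<=|3| out[1]=9, r--
l=3 r=3: |1|<=|1| out[0]=1, r--

[1, 9, 16, 25, 36, 36, 100, 121, 144, 169, 196, 225, 256, 289, 324, 441, 484]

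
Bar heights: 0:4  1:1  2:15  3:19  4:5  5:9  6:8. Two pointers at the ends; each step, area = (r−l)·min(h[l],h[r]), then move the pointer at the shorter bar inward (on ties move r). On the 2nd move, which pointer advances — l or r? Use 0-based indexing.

l

[0,6] min(4,8)*6=24 best=24 * → l++
[1,6] min(1,8)*5=5 best=24 → l++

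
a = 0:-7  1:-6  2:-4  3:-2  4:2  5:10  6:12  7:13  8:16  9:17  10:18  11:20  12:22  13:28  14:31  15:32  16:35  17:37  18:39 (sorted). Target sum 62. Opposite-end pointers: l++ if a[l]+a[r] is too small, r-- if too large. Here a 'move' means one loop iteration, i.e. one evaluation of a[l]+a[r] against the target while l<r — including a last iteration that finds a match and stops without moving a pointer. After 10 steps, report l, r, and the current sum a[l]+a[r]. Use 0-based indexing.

l=0 r=18: -7+39=32 <62, l++
l=1 r=18: -6+39=33 <62, l++
l=2 r=18: -4+39=35 <62, l++
l=3 r=18: -2+39=37 <62, l++
l=4 r=18: 2+39=41 <62, l++
l=5 r=18: 10+39=49 <62, l++
l=6 r=18: 12+39=51 <62, l++
l=7 r=18: 13+39=52 <62, l++
l=8 r=18: 16+39=55 <62, l++
l=9 r=18: 17+39=56 <62, l++

l=10, r=18, sum=57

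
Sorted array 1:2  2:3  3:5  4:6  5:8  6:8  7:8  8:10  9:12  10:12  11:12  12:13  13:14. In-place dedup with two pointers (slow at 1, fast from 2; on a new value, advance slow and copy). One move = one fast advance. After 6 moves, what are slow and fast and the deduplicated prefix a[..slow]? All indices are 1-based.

(s=1,f=2) a[fast]=3≠a[slow]=2 write a[2]=3 → slow++,fast++
(s=2,f=3) a[fast]=5≠a[slow]=3 write a[3]=5 → slow++,fast++
(s=3,f=4) a[fast]=6≠a[slow]=5 write a[4]=6 → slow++,fast++
(s=4,f=5) a[fast]=8≠a[slow]=6 write a[5]=8 → slow++,fast++
(s=5,f=6) a[fast]=8=a[slow] dup → fast++
(s=5,f=7) a[fast]=8=a[slow] dup → fast++

slow=5, fast=8, prefix=[2, 3, 5, 6, 8]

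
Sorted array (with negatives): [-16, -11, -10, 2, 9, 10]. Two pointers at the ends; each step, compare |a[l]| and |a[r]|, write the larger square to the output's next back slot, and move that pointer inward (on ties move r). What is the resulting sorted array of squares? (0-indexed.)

l=0 r=5: |-16|>|10| out[5]=256, l++
l=1 r=5: |-11|>|10| out[4]=121, l++
l=2 r=5: |-10|<=|10| out[3]=100, r--
l=2 r=4: |-10|>|9| out[2]=100, l++
l=3 r=4: |2|<=|9| out[1]=81, r--
l=3 r=3: |2|<=|2| out[0]=4, r--

[4, 81, 100, 100, 121, 256]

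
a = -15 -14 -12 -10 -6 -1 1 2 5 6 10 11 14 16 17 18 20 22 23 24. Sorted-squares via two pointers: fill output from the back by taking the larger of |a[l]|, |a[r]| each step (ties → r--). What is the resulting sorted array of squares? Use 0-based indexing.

l=0 r=19: |-15|<=|24| out[19]=576, r--
l=0 r=18: |-15|<=|23| out[18]=529, r--
l=0 r=17: |-15|<=|22| out[17]=484, r--
l=0 r=16: |-15|<=|20| out[16]=400, r--
l=0 r=15: |-15|<=|18| out[15]=324, r--
l=0 r=14: |-15|<=|17| out[14]=289, r--
l=0 r=13: |-15|<=|16| out[13]=256, r--
l=0 r=12: |-15|>|14| out[12]=225, l++
l=1 r=12: |-14|<=|14| out[11]=196, r--
l=1 r=11: |-14|>|11| out[10]=196, l++
l=2 r=11: |-12|>|11| out[9]=144, l++
l=3 r=11: |-10|<=|11| out[8]=121, r--
l=3 r=10: |-10|<=|10| out[7]=100, r--
l=3 r=9: |-10|>|6| out[6]=100, l++
l=4 r=9: |-6|<=|6| out[5]=36, r--
l=4 r=8: |-6|>|5| out[4]=36, l++
l=5 r=8: |-1|<=|5| out[3]=25, r--
l=5 r=7: |-1|<=|2| out[2]=4, r--
l=5 r=6: |-1|<=|1| out[1]=1, r--
l=5 r=5: |-1|<=|-1| out[0]=1, r--

[1, 1, 4, 25, 36, 36, 100, 100, 121, 144, 196, 196, 225, 256, 289, 324, 400, 484, 529, 576]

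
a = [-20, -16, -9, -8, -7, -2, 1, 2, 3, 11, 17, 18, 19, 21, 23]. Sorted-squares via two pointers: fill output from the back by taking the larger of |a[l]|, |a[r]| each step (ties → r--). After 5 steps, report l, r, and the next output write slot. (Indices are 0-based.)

[0,14] |-20|<=|23| out[14]=529 → r--
[0,13] |-20|<=|21| out[13]=441 → r--
[0,12] |-20|>|19| out[12]=400 → l++
[1,12] |-16|<=|19| out[11]=361 → r--
[1,11] |-16|<=|18| out[10]=324 → r--

l=1, r=10, next write slot=9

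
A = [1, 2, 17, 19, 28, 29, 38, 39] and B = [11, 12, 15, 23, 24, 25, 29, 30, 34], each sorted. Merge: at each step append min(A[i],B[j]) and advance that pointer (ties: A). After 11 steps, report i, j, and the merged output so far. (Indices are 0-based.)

i=0 j=0: A[i]=1<=B[j]=11 take 1, i++
i=1 j=0: A[i]=2<=B[j]=11 take 2, i++
i=2 j=0: A[i]=17>B[j]=11 take 11, j++
i=2 j=1: A[i]=17>B[j]=12 take 12, j++
i=2 j=2: A[i]=17>B[j]=15 take 15, j++
i=2 j=3: A[i]=17<=B[j]=23 take 17, i++
i=3 j=3: A[i]=19<=B[j]=23 take 19, i++
i=4 j=3: A[i]=28>B[j]=23 take 23, j++
i=4 j=4: A[i]=28>B[j]=24 take 24, j++
i=4 j=5: A[i]=28>B[j]=25 take 25, j++
i=4 j=6: A[i]=28<=B[j]=29 take 28, i++

i=5, j=6, merged so far=[1, 2, 11, 12, 15, 17, 19, 23, 24, 25, 28]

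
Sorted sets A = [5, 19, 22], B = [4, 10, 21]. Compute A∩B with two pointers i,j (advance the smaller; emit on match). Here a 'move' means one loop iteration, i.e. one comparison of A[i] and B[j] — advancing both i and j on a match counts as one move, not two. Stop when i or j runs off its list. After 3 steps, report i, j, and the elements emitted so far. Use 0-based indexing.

i=1, j=2, emitted=[]

[i=0,j=0] 5>4 → j++
[i=0,j=1] 5<10 → i++
[i=1,j=1] 19>10 → j++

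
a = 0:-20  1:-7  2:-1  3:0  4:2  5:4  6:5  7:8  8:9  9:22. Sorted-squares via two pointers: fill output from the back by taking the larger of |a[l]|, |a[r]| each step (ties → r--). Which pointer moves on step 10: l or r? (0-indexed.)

[0,9] |-20|<=|22| out[9]=484 → r--
[0,8] |-20|>|9| out[8]=400 → l++
[1,8] |-7|<=|9| out[7]=81 → r--
[1,7] |-7|<=|8| out[6]=64 → r--
[1,6] |-7|>|5| out[5]=49 → l++
[2,6] |-1|<=|5| out[4]=25 → r--
[2,5] |-1|<=|4| out[3]=16 → r--
[2,4] |-1|<=|2| out[2]=4 → r--
[2,3] |-1|>|0| out[1]=1 → l++
[3,3] |0|<=|0| out[0]=0 → r--

r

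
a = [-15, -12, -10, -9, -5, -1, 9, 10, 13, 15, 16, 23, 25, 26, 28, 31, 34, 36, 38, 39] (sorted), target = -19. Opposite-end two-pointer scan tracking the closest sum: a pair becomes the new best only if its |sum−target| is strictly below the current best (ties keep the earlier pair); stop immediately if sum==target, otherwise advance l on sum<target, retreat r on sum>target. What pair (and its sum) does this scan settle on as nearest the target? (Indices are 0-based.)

pair (-10, -9) with sum -19 (|Δ|=0)

l=0 r=19: -15+39=24 d=43 *, r--
l=0 r=18: -15+38=23 d=42 *, r--
l=0 r=17: -15+36=21 d=40 *, r--
l=0 r=16: -15+34=19 d=38 *, r--
l=0 r=15: -15+31=16 d=35 *, r--
l=0 r=14: -15+28=13 d=32 *, r--
l=0 r=13: -15+26=11 d=30 *, r--
l=0 r=12: -15+25=10 d=29 *, r--
l=0 r=11: -15+23=8 d=27 *, r--
l=0 r=10: -15+16=1 d=20 *, r--
l=0 r=9: -15+15=0 d=19 *, r--
l=0 r=8: -15+13=-2 d=17 *, r--
l=0 r=7: -15+10=-5 d=14 *, r--
l=0 r=6: -15+9=-6 d=13 *, r--
l=0 r=5: -15+-1=-16 d=3 *, r--
l=0 r=4: -15+-5=-20 d=1 *, l++
l=1 r=4: -12+-5=-17 d=2, r--
l=1 r=3: -12+-9=-21 d=2, l++
l=2 r=3: -10+-9=-19 d=0 *, stop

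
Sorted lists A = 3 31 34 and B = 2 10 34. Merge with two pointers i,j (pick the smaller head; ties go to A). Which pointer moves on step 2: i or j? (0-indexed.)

i

i=0 j=0: A[i]=3>B[j]=2 take 2, j++
i=0 j=1: A[i]=3<=B[j]=10 take 3, i++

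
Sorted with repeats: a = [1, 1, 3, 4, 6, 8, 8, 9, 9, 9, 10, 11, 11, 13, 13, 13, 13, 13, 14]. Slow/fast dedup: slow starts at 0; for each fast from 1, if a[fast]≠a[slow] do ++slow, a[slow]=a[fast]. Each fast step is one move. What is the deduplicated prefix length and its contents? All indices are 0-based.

length 10; prefix = [1, 3, 4, 6, 8, 9, 10, 11, 13, 14]

slow=0 fast=1: a[fast]=1=a[slow] dup, fast++
slow=0 fast=2: a[fast]=3≠a[slow]=1 write a[1]=3, slow++,fast++
slow=1 fast=3: a[fast]=4≠a[slow]=3 write a[2]=4, slow++,fast++
slow=2 fast=4: a[fast]=6≠a[slow]=4 write a[3]=6, slow++,fast++
slow=3 fast=5: a[fast]=8≠a[slow]=6 write a[4]=8, slow++,fast++
slow=4 fast=6: a[fast]=8=a[slow] dup, fast++
slow=4 fast=7: a[fast]=9≠a[slow]=8 write a[5]=9, slow++,fast++
slow=5 fast=8: a[fast]=9=a[slow] dup, fast++
slow=5 fast=9: a[fast]=9=a[slow] dup, fast++
slow=5 fast=10: a[fast]=10≠a[slow]=9 write a[6]=10, slow++,fast++
slow=6 fast=11: a[fast]=11≠a[slow]=10 write a[7]=11, slow++,fast++
slow=7 fast=12: a[fast]=11=a[slow] dup, fast++
slow=7 fast=13: a[fast]=13≠a[slow]=11 write a[8]=13, slow++,fast++
slow=8 fast=14: a[fast]=13=a[slow] dup, fast++
slow=8 fast=15: a[fast]=13=a[slow] dup, fast++
slow=8 fast=16: a[fast]=13=a[slow] dup, fast++
slow=8 fast=17: a[fast]=13=a[slow] dup, fast++
slow=8 fast=18: a[fast]=14≠a[slow]=13 write a[9]=14, slow++,fast++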